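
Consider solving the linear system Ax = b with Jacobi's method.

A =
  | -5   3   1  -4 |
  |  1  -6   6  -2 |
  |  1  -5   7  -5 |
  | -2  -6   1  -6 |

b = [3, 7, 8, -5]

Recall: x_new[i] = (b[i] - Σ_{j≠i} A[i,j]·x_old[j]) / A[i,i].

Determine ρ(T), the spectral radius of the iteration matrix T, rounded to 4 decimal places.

Write A = D+L+U with D = diag(-5, -6, 7, -6).
Jacobi T = -D⁻¹(L+U): T[3,2] = -(1)/(-6) = +0.1667; T[3,3] = 0.
  T[0,:] = [+0.0000 +0.6000 +0.2000 -0.8000]
  T[1,:] = [+0.1667 +0.0000 +1.0000 -0.3333]
  T[2,:] = [-0.1429 +0.7143 +0.0000 +0.7143]
  T[3,:] = [-0.3333 -1.0000 +0.1667 +0.0000]
|roots of det(T-λI)|: 1.3128, 0.9480, 0.9480, 0.3976.
ρ(T) = max|λ| = 1.3128; 1.3128 > 1 ⇒ diverges.

1.3128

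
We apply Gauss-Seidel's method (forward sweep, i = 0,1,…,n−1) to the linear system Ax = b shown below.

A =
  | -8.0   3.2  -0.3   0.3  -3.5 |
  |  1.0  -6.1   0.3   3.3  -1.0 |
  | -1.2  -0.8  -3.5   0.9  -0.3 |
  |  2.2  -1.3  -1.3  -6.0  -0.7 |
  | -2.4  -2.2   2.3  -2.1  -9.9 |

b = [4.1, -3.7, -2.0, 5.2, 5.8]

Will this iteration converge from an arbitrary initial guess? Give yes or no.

Write A = D+L+U with D = diag(-8, -6.1, -3.5, -6, -9.9).
Gauss-Seidel: T = -(D+L)⁻¹U, row 0 first, T[0,2] = -(-0.3)/(-8) = -0.0375; later rows by forward substitution.
  T[0,:] = [+0.0000 +0.4000 -0.0375 +0.0375 -0.4375]
  T[1,:] = [+0.0000 +0.0656 +0.0430 +0.5471 -0.2357]
  T[2,:] = [+0.0000 -0.1521 +0.0030 +0.1192 +0.1181]
  T[3,:] = [+0.0000 +0.1654 -0.0237 -0.1306 -0.2516]
  T[4,:] = [+0.0000 -0.1820 +0.0053 -0.0753 +0.2393]
|λ(T)| sorted: 0.5333, 0.2777, 0.0632, 0.0153, 0.0000.
spectral radius ρ = 0.5333; 0.5333 < 1, so it converges for any x₀.

yes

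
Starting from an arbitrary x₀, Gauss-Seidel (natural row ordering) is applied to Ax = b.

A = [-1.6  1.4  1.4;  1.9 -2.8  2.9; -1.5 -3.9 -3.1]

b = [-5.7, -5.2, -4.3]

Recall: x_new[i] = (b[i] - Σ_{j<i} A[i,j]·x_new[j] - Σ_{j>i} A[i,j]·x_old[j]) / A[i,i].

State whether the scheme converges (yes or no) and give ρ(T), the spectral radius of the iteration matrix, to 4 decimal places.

no, ρ = 1.6067

A = D + L + U where D = diag(-1.6, -2.8, -3.1).
Gauss-Seidel: T = -(D+L)⁻¹U, row 0 first, T[0,1] = -(1.4)/(-1.6) = +0.8750; later rows by forward substitution.
  T[0,:] = [+0.0000, +0.8750, +0.8750]
  T[1,:] = [+0.0000, +0.5938, +1.6295]
  T[2,:] = [+0.0000, -1.1704, -2.4734]
|λ(T)| sorted: 1.6067, 0.2729, 0.0000.
ρ = 1.6067; 1.6067 > 1 ⇒ diverges.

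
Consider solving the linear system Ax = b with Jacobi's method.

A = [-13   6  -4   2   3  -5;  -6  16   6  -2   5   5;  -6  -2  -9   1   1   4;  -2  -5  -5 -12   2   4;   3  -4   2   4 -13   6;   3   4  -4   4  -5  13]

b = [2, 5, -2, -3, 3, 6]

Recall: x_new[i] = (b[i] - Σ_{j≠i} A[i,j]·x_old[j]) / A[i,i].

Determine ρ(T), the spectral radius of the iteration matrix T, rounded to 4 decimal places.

1.1406

Diagonal D = diag(-13, 16, -9, -12, -13, 13); L, U strict lower/upper.
Jacobi: T = -D⁻¹(L+U), T[3,5] = -(4)/(-12) = +0.3333; T[3,3] = 0.
  T[0,:] = [+0.0000  +0.4615  -0.3077  +0.1538  +0.2308  -0.3846]
  T[1,:] = [+0.3750  +0.0000  -0.3750  +0.1250  -0.3125  -0.3125]
  T[2,:] = [-0.6667  -0.2222  +0.0000  +0.1111  +0.1111  +0.4444]
  T[3,:] = [-0.1667  -0.4167  -0.4167  +0.0000  +0.1667  +0.3333]
  T[4,:] = [+0.2308  -0.3077  +0.1538  +0.3077  +0.0000  +0.4615]
  T[5,:] = [-0.2308  -0.3077  +0.3077  -0.3077  +0.3846  +0.0000]
eigenvalue magnitudes: 1.1406, 0.7683, 0.5221, 0.5221, 0.4217, 0.2171.
ρ(T) = max|λ| = 1.1406; 1.1406 > 1: divergent.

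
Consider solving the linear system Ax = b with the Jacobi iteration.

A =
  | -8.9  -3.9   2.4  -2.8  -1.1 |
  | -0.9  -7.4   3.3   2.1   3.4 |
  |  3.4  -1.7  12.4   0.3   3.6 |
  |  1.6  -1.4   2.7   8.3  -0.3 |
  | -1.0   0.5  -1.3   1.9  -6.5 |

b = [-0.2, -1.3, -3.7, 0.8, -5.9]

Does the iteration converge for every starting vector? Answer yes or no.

yes

Diagonal D = diag(-8.9, -7.4, 12.4, 8.3, -6.5); L, U strict lower/upper.
Jacobi T = -D⁻¹(L+U): T[2,0] = -(3.4)/(12.4) = -0.2742; T[2,2] = 0.
  T[0,:] = [+0.0000 -0.4382 +0.2697 -0.3146 -0.1236]
  T[1,:] = [-0.1216 +0.0000 +0.4459 +0.2838 +0.4595]
  T[2,:] = [-0.2742 +0.1371 +0.0000 -0.0242 -0.2903]
  T[3,:] = [-0.1928 +0.1687 -0.3253 +0.0000 +0.0361]
  T[4,:] = [-0.1538 +0.0769 -0.2000 +0.2923 +0.0000]
|roots of det(T-λI)|: 0.5753, 0.4668, 0.4668, 0.3534, 0.2317.
ρ = 0.5753; 0.5753 < 1 ⇒ converges.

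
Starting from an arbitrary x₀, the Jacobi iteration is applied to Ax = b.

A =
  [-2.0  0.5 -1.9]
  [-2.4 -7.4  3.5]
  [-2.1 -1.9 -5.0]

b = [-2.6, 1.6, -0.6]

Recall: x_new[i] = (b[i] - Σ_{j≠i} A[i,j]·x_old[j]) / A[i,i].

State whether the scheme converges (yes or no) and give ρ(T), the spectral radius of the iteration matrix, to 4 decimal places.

yes, ρ = 0.6335

Diagonal D = diag(-2, -7.4, -5); L, U strict lower/upper.
Jacobi T = -D⁻¹(L+U): T[0,1] = -(0.5)/(-2) = +0.2500; T[0,0] = 0.
  T[0,:] = [+0.0000 +0.2500 -0.9500]
  T[1,:] = [-0.3243 +0.0000 +0.4730]
  T[2,:] = [-0.4200 -0.3800 +0.0000]
|λ(T)| sorted: 0.6335, 0.5130, 0.5130.
spectral radius ρ = 0.6335; 0.6335 < 1, so it converges for any x₀.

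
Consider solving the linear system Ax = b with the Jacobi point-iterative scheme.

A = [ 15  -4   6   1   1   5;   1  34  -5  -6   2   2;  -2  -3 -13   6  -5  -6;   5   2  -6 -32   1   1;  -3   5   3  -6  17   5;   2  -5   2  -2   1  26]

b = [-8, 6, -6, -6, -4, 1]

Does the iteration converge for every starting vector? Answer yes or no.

Diagonal D = diag(15, 34, -13, -32, 17, 26); L, U strict lower/upper.
Jacobi: T = -D⁻¹(L+U), T[5,0] = -(2)/(26) = -0.0769; T[5,5] = 0.
  T[0,:] = [+0.0000 +0.2667 -0.4000 -0.0667 -0.0667 -0.3333]
  T[1,:] = [-0.0294 +0.0000 +0.1471 +0.1765 -0.0588 -0.0588]
  T[2,:] = [-0.1538 -0.2308 +0.0000 +0.4615 -0.3846 -0.4615]
  T[3,:] = [+0.1562 +0.0625 -0.1875 +0.0000 +0.0312 +0.0312]
  T[4,:] = [+0.1765 -0.2941 -0.1765 +0.3529 +0.0000 -0.2941]
  T[5,:] = [-0.0769 +0.1923 -0.0769 +0.0769 -0.0385 +0.0000]
|λ(T)| sorted: 0.4595, 0.3335, 0.3265, 0.3265, 0.1495, 0.1495.
ρ = 0.4595; 0.4595 < 1 ⇒ converges.

yes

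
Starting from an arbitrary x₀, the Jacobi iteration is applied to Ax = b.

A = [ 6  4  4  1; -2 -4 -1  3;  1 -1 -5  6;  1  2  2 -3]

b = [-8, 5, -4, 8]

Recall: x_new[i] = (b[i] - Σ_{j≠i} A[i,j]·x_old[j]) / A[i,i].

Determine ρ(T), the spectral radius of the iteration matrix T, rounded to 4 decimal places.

A = D + L + U where D = diag(6, -4, -5, -3).
Jacobi T = -D⁻¹(L+U): T[1,3] = -(3)/(-4) = +0.7500; T[1,1] = 0.
  T[0,:] = [+0.0000 -0.6667 -0.6667 -0.1667]
  T[1,:] = [-0.5000 +0.0000 -0.2500 +0.7500]
  T[2,:] = [+0.2000 -0.2000 +0.0000 +1.2000]
  T[3,:] = [+0.3333 +0.6667 +0.6667 +0.0000]
|roots of det(T-λI)|: 1.4330, 0.8910, 0.2759, 0.2759.
spectral radius ρ = 1.4330; 1.4330 > 1 ⇒ diverges.

1.4330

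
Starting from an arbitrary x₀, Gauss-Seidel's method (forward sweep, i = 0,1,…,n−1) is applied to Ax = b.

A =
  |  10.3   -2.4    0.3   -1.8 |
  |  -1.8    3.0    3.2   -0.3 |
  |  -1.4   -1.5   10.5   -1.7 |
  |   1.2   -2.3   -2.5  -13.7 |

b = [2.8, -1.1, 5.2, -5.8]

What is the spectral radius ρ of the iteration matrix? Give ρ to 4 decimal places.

A = D + L + U where D = diag(10.3, 3, 10.5, -13.7).
T_GS = -(D+L)⁻¹U: row 0 first, T[0,2] = -(0.3)/(10.3) = -0.0291; later rows by forward substitution.
  T[0,:] = [+0.0000, +0.2330, -0.0291, +0.1748]
  T[1,:] = [+0.0000, +0.1398, -1.0841, +0.2049]
  T[2,:] = [+0.0000, +0.0510, -0.1588, +0.2145]
  T[3,:] = [+0.0000, -0.0124, +0.2084, -0.0582]
eigenvalue magnitudes: 0.2024, 0.1320, 0.1320, 0.0000.
ρ(T) = max|λ| = 0.2024; 0.2024 < 1, so it converges for any x₀.

0.2024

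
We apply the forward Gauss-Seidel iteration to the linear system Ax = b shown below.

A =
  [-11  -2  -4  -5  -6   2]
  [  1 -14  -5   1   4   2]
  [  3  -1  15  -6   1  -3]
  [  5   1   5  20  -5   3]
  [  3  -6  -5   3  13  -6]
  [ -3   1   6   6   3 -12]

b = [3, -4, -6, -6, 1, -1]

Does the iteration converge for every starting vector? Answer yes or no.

yes

Diagonal D = diag(-11, -14, 15, 20, 13, -12); L, U strict lower/upper.
Gauss-Seidel: T = -(D+L)⁻¹U, row 0 first, T[0,3] = -(-5)/(-11) = -0.4545; later rows by forward substitution.
  T[0,:] = [+0.0000 -0.1818 -0.3636 -0.4545 -0.5455 +0.1818]
  T[1,:] = [+0.0000 -0.0130 -0.3831 +0.0390 +0.2468 +0.1558]
  T[2,:] = [+0.0000 +0.0355 +0.0472 +0.4935 +0.0589 +0.1740]
  T[3,:] = [+0.0000 +0.0372 +0.0983 -0.0117 +0.3593 -0.2468]
  T[4,:] = [+0.0000 +0.0410 -0.0974 +0.3154 +0.1795 +0.6154]
  T[5,:] = [+0.0000 +0.0910 +0.1074 +0.4366 +0.4109 +0.0850]
|roots of det(T-λI)|: 0.7659, 0.3965, 0.1836, 0.1836, 0.0732, 0.0000.
ρ = 0.7659; 0.7659 < 1, so it converges for any x₀.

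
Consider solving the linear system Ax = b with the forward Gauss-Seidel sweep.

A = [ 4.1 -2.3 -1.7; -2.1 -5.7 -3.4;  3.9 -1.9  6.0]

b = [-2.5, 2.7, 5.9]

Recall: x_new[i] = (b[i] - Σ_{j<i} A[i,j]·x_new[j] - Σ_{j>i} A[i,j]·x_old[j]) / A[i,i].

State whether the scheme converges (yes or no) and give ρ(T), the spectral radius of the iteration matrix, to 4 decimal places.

Write A = D+L+U with D = diag(4.1, -5.7, 6).
GS T = -(D+L)⁻¹U: row 0 first, T[0,1] = -(-2.3)/(4.1) = +0.5610; later rows by forward substitution.
  T[0,:] = [+0.0000 +0.5610 +0.4146]
  T[1,:] = [+0.0000 -0.2067 -0.7493]
  T[2,:] = [+0.0000 -0.4301 -0.5068]
moduli |λ_i(T)| = 0.9439, 0.2304, 0.0000.
spectral radius ρ = 0.9439; 0.9439 < 1: convergent.

yes, ρ = 0.9439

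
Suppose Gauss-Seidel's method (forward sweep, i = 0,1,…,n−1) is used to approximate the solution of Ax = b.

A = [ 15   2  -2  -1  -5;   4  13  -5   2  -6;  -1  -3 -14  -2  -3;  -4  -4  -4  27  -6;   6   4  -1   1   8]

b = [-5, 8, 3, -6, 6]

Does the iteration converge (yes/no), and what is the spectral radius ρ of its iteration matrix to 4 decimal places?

yes, ρ = 0.7037

Write A = D+L+U with D = diag(15, 13, -14, 27, 8).
T_GS = -(D+L)⁻¹U: row 0 first, T[0,1] = -(2)/(15) = -0.1333; later rows by forward substitution.
  T[0,:] = [+0.0000  -0.1333  +0.1333  +0.0667  +0.3333]
  T[1,:] = [+0.0000  +0.0410  +0.3436  -0.1744  +0.3590]
  T[2,:] = [+0.0000  +0.0007  -0.0832  -0.1103  -0.3150]
  T[3,:] = [+0.0000  -0.0136  +0.0583  -0.0323  +0.2781]
  T[4,:] = [+0.0000  +0.0813  -0.2895  +0.0274  -0.5036]
|roots of det(T-λI)|: 0.7037, 0.1385, 0.1385, 0.0904, 0.0000.
ρ = 0.7037; 0.7037 < 1: convergent.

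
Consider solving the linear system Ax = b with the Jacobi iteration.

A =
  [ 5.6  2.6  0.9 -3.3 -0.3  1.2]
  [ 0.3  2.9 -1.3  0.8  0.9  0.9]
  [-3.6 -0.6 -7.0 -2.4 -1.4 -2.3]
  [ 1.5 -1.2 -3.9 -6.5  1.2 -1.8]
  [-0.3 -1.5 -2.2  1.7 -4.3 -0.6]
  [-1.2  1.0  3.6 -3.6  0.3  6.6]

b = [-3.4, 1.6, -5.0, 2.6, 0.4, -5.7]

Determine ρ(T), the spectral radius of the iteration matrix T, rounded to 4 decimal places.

1.1429

Split A = D + L + U, D = diag(5.6, 2.9, -7, -6.5, -4.3, 6.6).
Jacobi: T = -D⁻¹(L+U), T[2,0] = -(-3.6)/(-7) = -0.5143; T[2,2] = 0.
  T[0,:] = [+0.0000  -0.4643  -0.1607  +0.5893  +0.0536  -0.2143]
  T[1,:] = [-0.1034  +0.0000  +0.4483  -0.2759  -0.3103  -0.3103]
  T[2,:] = [-0.5143  -0.0857  +0.0000  -0.3429  -0.2000  -0.3286]
  T[3,:] = [+0.2308  -0.1846  -0.6000  +0.0000  +0.1846  -0.2769]
  T[4,:] = [-0.0698  -0.3488  -0.5116  +0.3953  +0.0000  -0.1395]
  T[5,:] = [+0.1818  -0.1515  -0.5455  +0.5455  -0.0455  +0.0000]
|roots of det(T-λI)|: 1.1429, 0.6247, 0.6247, 0.3211, 0.3211, 0.0736.
ρ(T) = max|λ| = 1.1429; 1.1429 > 1: divergent.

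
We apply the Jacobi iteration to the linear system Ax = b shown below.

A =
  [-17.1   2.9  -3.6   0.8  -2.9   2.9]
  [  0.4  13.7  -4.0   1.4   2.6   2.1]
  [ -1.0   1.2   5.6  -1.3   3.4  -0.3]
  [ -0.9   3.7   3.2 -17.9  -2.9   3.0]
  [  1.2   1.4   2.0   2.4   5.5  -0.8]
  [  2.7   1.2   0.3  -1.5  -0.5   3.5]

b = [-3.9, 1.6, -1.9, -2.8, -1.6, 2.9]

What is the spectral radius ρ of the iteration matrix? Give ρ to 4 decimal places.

0.7311

Let D = diag(-17.1, 13.7, 5.6, -17.9, 5.5, 3.5); L, U the strict triangles.
T_J = -D⁻¹(L+U): T[0,3] = -(0.8)/(-17.1) = +0.0468; T[0,0] = 0.
  T[0,:] = [+0.0000  +0.1696  -0.2105  +0.0468  -0.1696  +0.1696]
  T[1,:] = [-0.0292  +0.0000  +0.2920  -0.1022  -0.1898  -0.1533]
  T[2,:] = [+0.1786  -0.2143  +0.0000  +0.2321  -0.6071  +0.0536]
  T[3,:] = [-0.0503  +0.2067  +0.1788  +0.0000  -0.1620  +0.1676]
  T[4,:] = [-0.2182  -0.2545  -0.3636  -0.4364  +0.0000  +0.1455]
  T[5,:] = [-0.7714  -0.3429  -0.0857  +0.4286  +0.1429  +0.0000]
moduli |λ_i(T)| = 0.7311, 0.4691, 0.4691, 0.4231, 0.4231, 0.2903.
ρ(T) = max|λ| = 0.7311; 0.7311 < 1 ⇒ converges.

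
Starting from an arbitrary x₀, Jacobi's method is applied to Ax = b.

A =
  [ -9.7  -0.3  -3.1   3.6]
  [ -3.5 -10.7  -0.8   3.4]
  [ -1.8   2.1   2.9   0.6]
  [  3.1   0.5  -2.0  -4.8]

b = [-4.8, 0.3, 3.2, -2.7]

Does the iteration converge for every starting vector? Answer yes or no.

yes

Write A = D+L+U with D = diag(-9.7, -10.7, 2.9, -4.8).
Jacobi: T = -D⁻¹(L+U), T[0,2] = -(-3.1)/(-9.7) = -0.3196; T[0,0] = 0.
  T[0,:] = [+0.0000  -0.0309  -0.3196  +0.3711]
  T[1,:] = [-0.3271  +0.0000  -0.0748  +0.3178]
  T[2,:] = [+0.6207  -0.7241  +0.0000  -0.2069]
  T[3,:] = [+0.6458  +0.1042  -0.4167  +0.0000]
|roots of det(T-λI)|: 0.5635, 0.2629, 0.2629, 0.0453.
spectral radius ρ = 0.5635; 0.5635 < 1, so it converges for any x₀.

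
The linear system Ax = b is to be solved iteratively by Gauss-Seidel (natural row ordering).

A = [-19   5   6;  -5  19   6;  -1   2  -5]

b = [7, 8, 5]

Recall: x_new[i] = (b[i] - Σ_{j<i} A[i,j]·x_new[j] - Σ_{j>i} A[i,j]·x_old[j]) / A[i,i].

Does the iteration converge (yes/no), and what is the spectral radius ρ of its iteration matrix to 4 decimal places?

yes, ρ = 0.1795

Write A = D+L+U with D = diag(-19, 19, -5).
T_GS = -(D+L)⁻¹U: row 0 first, T[0,1] = -(5)/(-19) = +0.2632; later rows by forward substitution.
  T[0,:] = [+0.0000 +0.2632 +0.3158]
  T[1,:] = [+0.0000 +0.0693 -0.2327]
  T[2,:] = [+0.0000 -0.0249 -0.1562]
eigenvalue magnitudes: 0.1795, 0.0926, 0.0000.
spectral radius ρ = 0.1795; 0.1795 < 1, so it converges for any x₀.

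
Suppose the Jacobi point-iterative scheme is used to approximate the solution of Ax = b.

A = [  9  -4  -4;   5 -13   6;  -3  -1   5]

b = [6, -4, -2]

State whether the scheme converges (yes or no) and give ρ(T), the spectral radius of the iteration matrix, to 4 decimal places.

yes, ρ = 0.8460

Split A = D + L + U, D = diag(9, -13, 5).
T_J = -D⁻¹(L+U): T[0,1] = -(-4)/(9) = +0.4444; T[0,0] = 0.
  T[0,:] = [+0.0000 +0.4444 +0.4444]
  T[1,:] = [+0.3846 +0.0000 +0.4615]
  T[2,:] = [+0.6000 +0.2000 +0.0000]
|λ(T)| sorted: 0.8460, 0.4311, 0.4311.
ρ(T) = max|λ| = 0.8460; 0.8460 < 1 ⇒ converges.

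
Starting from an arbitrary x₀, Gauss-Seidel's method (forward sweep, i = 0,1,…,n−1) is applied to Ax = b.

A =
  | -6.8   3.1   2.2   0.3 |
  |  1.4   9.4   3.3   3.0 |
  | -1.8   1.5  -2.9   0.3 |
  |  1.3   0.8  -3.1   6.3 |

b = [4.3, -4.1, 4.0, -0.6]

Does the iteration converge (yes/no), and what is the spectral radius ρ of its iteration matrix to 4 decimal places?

yes, ρ = 0.7411

Let D = diag(-6.8, 9.4, -2.9, 6.3); L, U the strict triangles.
GS T = -(D+L)⁻¹U: row 0 first, T[0,3] = -(0.3)/(-6.8) = +0.0441; later rows by forward substitution.
  T[0,:] = [+0.0000 +0.4559 +0.3235 +0.0441]
  T[1,:] = [+0.0000 -0.0679 -0.3992 -0.3257]
  T[2,:] = [+0.0000 -0.3181 -0.4073 -0.0924]
  T[3,:] = [+0.0000 -0.2420 -0.2165 -0.0132]
|roots of det(T-λI)|: 0.7411, 0.2698, 0.0171, 0.0000.
spectral radius ρ = 0.7411; 0.7411 < 1 ⇒ converges.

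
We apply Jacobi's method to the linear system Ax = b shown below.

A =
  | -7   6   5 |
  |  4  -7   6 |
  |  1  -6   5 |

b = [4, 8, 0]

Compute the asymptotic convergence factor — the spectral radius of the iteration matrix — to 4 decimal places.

1.2818

Let D = diag(-7, -7, 5); L, U the strict triangles.
Jacobi: T = -D⁻¹(L+U), T[2,0] = -(1)/(5) = -0.2000; T[2,2] = 0.
  T[0,:] = [+0.0000 +0.8571 +0.7143]
  T[1,:] = [+0.5714 +0.0000 +0.8571]
  T[2,:] = [-0.2000 +1.2000 +0.0000]
|λ(T)| sorted: 1.2818, 1.0194, 0.2624.
ρ(T) = max|λ| = 1.2818; 1.2818 > 1, so it fails to converge.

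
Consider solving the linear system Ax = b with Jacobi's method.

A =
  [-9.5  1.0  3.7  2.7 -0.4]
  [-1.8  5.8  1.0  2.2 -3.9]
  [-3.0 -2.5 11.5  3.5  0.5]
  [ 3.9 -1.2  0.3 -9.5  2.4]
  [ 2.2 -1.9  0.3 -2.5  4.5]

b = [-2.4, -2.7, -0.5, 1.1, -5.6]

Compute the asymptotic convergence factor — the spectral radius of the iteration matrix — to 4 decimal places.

Write A = D+L+U with D = diag(-9.5, 5.8, 11.5, -9.5, 4.5).
Jacobi: T = -D⁻¹(L+U), T[2,4] = -(0.5)/(11.5) = -0.0435; T[2,2] = 0.
  T[0,:] = [+0.0000, +0.1053, +0.3895, +0.2842, -0.0421]
  T[1,:] = [+0.3103, +0.0000, -0.1724, -0.3793, +0.6724]
  T[2,:] = [+0.2609, +0.2174, +0.0000, -0.3043, -0.0435]
  T[3,:] = [+0.4105, -0.1263, +0.0316, +0.0000, +0.2526]
  T[4,:] = [-0.4889, +0.4222, -0.0667, +0.5556, +0.0000]
|λ(T)| sorted: 0.9271, 0.5220, 0.4107, 0.4107, 0.3085.
spectral radius ρ = 0.9271; 0.9271 < 1: convergent.

0.9271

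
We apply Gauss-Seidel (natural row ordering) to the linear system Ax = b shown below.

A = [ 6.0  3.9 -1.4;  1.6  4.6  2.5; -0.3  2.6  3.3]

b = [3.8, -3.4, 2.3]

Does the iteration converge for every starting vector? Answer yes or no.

Diagonal D = diag(6, 4.6, 3.3); L, U strict lower/upper.
GS T = -(D+L)⁻¹U: row 0 first, T[0,1] = -(3.9)/(6) = -0.6500; later rows by forward substitution.
  T[0,:] = [+0.0000 -0.6500 +0.2333]
  T[1,:] = [+0.0000 +0.2261 -0.6246]
  T[2,:] = [+0.0000 -0.2372 +0.5134]
|eigenvalues of T|: 0.7806, 0.0411, 0.0000.
ρ(T) = max|λ| = 0.7806; 0.7806 < 1: convergent.

yes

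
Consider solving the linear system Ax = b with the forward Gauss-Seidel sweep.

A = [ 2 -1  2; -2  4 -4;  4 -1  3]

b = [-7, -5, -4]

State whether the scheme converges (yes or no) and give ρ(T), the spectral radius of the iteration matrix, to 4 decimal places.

Write A = D+L+U with D = diag(2, 4, 3).
GS T = -(D+L)⁻¹U: row 0 first, T[0,1] = -(-1)/(2) = +0.5000; later rows by forward substitution.
  T[0,:] = [+0.0000 +0.5000 -1.0000]
  T[1,:] = [+0.0000 +0.2500 +0.5000]
  T[2,:] = [+0.0000 -0.5833 +1.5000]
eigenvalue magnitudes: 1.1896, 0.5604, 0.0000.
ρ = 1.1896; 1.1896 > 1: divergent.

no, ρ = 1.1896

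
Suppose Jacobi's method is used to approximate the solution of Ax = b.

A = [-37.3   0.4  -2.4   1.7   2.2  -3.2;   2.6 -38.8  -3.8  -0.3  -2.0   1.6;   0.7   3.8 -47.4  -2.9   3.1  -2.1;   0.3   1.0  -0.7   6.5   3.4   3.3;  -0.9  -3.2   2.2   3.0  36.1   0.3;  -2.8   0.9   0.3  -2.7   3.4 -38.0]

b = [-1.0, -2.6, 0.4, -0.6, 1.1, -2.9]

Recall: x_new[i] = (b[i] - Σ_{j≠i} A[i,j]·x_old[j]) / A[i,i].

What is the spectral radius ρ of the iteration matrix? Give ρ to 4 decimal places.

A = D + L + U where D = diag(-37.3, -38.8, -47.4, 6.5, 36.1, -38).
Jacobi T = -D⁻¹(L+U): T[5,1] = -(0.9)/(-38) = +0.0237; T[5,5] = 0.
  T[0,:] = [+0.0000  +0.0107  -0.0643  +0.0456  +0.0590  -0.0858]
  T[1,:] = [+0.0670  +0.0000  -0.0979  -0.0077  -0.0515  +0.0412]
  T[2,:] = [+0.0148  +0.0802  +0.0000  -0.0612  +0.0654  -0.0443]
  T[3,:] = [-0.0462  -0.1538  +0.1077  +0.0000  -0.5231  -0.5077]
  T[4,:] = [+0.0249  +0.0886  -0.0609  -0.0831  +0.0000  -0.0083]
  T[5,:] = [-0.0737  +0.0237  +0.0079  -0.0711  +0.0895  +0.0000]
|λ(T)| sorted: 0.2697, 0.2263, 0.1257, 0.1179, 0.1179, 0.0324.
ρ(T) = max|λ| = 0.2697; 0.2697 < 1, so it converges for any x₀.

0.2697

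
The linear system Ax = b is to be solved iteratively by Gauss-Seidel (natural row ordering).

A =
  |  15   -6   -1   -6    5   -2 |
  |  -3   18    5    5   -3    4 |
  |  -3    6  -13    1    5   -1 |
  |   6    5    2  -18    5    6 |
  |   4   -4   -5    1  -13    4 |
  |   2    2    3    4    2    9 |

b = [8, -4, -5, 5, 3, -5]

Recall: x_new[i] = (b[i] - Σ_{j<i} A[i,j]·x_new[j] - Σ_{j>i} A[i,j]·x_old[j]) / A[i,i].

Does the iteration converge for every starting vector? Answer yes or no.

Let D = diag(15, 18, -13, -18, -13, 9); L, U the strict triangles.
GS T = -(D+L)⁻¹U: row 0 first, T[0,1] = -(-6)/(15) = +0.4000; later rows by forward substitution.
  T[0,:] = [+0.0000, +0.4000, +0.0667, +0.4000, -0.3333, +0.1333]
  T[1,:] = [+0.0000, +0.0667, -0.2667, -0.2111, +0.1111, -0.2000]
  T[2,:] = [+0.0000, -0.0615, -0.1385, -0.1128, +0.5128, -0.2000]
  T[3,:] = [+0.0000, +0.1450, -0.0672, +0.0622, +0.2545, +0.3000]
  T[4,:] = [+0.0000, +0.1374, +0.1506, +0.2362, -0.3144, +0.5103]
  T[5,:] = [+0.0000, -0.1782, +0.0870, -0.0845, -0.1648, -0.1652]
moduli |λ_i(T)| = 0.5920, 0.2682, 0.2682, 0.2168, 0.0176, 0.0000.
ρ(T) = max|λ| = 0.5920; 0.5920 < 1 ⇒ converges.

yes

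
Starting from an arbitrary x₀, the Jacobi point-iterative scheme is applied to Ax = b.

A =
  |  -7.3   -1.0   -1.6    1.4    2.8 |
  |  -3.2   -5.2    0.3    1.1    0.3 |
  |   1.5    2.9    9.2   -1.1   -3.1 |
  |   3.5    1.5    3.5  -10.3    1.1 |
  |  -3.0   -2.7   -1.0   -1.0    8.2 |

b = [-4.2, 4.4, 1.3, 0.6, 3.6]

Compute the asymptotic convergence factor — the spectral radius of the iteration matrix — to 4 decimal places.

Split A = D + L + U, D = diag(-7.3, -5.2, 9.2, -10.3, 8.2).
Jacobi T = -D⁻¹(L+U): T[2,3] = -(-1.1)/(9.2) = +0.1196; T[2,2] = 0.
  T[0,:] = [+0.0000, -0.1370, -0.2192, +0.1918, +0.3836]
  T[1,:] = [-0.6154, +0.0000, +0.0577, +0.2115, +0.0577]
  T[2,:] = [-0.1630, -0.3152, +0.0000, +0.1196, +0.3370]
  T[3,:] = [+0.3398, +0.1456, +0.3398, +0.0000, +0.1068]
  T[4,:] = [+0.3659, +0.3293, +0.1220, +0.1220, +0.0000]
|λ(T)| sorted: 0.8365, 0.5073, 0.3260, 0.3260, 0.0647.
ρ = 0.8365; 0.8365 < 1 ⇒ converges.

0.8365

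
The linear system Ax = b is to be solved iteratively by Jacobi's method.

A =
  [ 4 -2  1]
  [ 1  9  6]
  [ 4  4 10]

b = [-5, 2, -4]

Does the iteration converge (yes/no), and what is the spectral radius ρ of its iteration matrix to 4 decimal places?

yes, ρ = 0.6974

Split A = D + L + U, D = diag(4, 9, 10).
Jacobi: T = -D⁻¹(L+U), T[1,2] = -(6)/(9) = -0.6667; T[1,1] = 0.
  T[0,:] = [+0.0000, +0.5000, -0.2500]
  T[1,:] = [-0.1111, +0.0000, -0.6667]
  T[2,:] = [-0.4000, -0.4000, +0.0000]
eigenvalue magnitudes: 0.6974, 0.4186, 0.4186.
spectral radius ρ = 0.6974; 0.6974 < 1: convergent.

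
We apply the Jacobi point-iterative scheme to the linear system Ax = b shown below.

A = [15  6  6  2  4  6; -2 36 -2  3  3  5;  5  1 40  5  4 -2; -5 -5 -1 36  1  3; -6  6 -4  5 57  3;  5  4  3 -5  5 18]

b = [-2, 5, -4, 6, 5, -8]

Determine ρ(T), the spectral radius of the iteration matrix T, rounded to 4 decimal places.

0.3452

Let D = diag(15, 36, 40, 36, 57, 18); L, U the strict triangles.
Jacobi T = -D⁻¹(L+U): T[2,4] = -(4)/(40) = -0.1000; T[2,2] = 0.
  T[0,:] = [+0.0000  -0.4000  -0.4000  -0.1333  -0.2667  -0.4000]
  T[1,:] = [+0.0556  +0.0000  +0.0556  -0.0833  -0.0833  -0.1389]
  T[2,:] = [-0.1250  -0.0250  +0.0000  -0.1250  -0.1000  +0.0500]
  T[3,:] = [+0.1389  +0.1389  +0.0278  +0.0000  -0.0278  -0.0833]
  T[4,:] = [+0.1053  -0.1053  +0.0702  -0.0877  +0.0000  -0.0526]
  T[5,:] = [-0.2778  -0.2222  -0.1667  +0.2778  -0.2778  +0.0000]
moduli |λ_i(T)| = 0.3452, 0.2809, 0.2233, 0.2233, 0.1519, 0.1519.
ρ(T) = max|λ| = 0.3452; 0.3452 < 1 ⇒ converges.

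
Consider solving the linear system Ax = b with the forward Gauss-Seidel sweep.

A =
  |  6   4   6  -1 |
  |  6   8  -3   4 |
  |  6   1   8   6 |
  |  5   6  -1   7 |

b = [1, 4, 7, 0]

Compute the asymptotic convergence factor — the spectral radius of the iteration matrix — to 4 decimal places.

1.2581

Diagonal D = diag(6, 8, 8, 7); L, U strict lower/upper.
Gauss-Seidel: T = -(D+L)⁻¹U, row 0 first, T[0,2] = -(6)/(6) = -1.0000; later rows by forward substitution.
  T[0,:] = [+0.0000  -0.6667  -1.0000  +0.1667]
  T[1,:] = [+0.0000  +0.5000  +1.1250  -0.6250]
  T[2,:] = [+0.0000  +0.4375  +0.6094  -0.7969]
  T[3,:] = [+0.0000  +0.1101  -0.1629  +0.3028]
|roots of det(T-λI)|: 1.2581, 0.4123, 0.2582, 0.0000.
ρ(T) = max|λ| = 1.2581; 1.2581 > 1 ⇒ diverges.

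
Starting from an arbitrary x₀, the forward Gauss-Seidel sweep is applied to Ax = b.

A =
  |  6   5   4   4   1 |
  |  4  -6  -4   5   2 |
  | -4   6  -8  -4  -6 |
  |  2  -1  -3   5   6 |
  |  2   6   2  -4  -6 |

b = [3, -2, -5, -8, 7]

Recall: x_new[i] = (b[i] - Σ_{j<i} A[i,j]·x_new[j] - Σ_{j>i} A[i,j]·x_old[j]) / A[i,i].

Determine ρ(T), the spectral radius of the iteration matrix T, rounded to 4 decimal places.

1.4227

A = D + L + U where D = diag(6, -6, -8, 5, -6).
Gauss-Seidel: T = -(D+L)⁻¹U, row 0 first, T[0,3] = -(4)/(6) = -0.6667; later rows by forward substitution.
  T[0,:] = [+0.0000  -0.8333  -0.6667  -0.6667  -0.1667]
  T[1,:] = [+0.0000  -0.5556  -1.1111  +0.3889  +0.2222]
  T[2,:] = [+0.0000  +0.0000  -0.5000  +0.1250  -0.5000]
  T[3,:] = [+0.0000  +0.2222  -0.2556  +0.4194  -1.3889]
  T[4,:] = [+0.0000  -0.9815  -1.3296  -0.0713  +0.9259]
moduli |λ_i(T)| = 1.4227, 0.9481, 0.2870, 0.2870, 0.0000.
ρ(T) = max|λ| = 1.4227; 1.4227 > 1, so it fails to converge.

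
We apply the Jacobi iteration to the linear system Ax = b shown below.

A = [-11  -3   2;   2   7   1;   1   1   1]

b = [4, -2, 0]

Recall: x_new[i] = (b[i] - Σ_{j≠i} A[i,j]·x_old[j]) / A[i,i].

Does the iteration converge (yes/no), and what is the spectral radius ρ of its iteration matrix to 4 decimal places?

yes, ρ = 0.2895

A = D + L + U where D = diag(-11, 7, 1).
Jacobi T = -D⁻¹(L+U): T[0,2] = -(2)/(-11) = +0.1818; T[0,0] = 0.
  T[0,:] = [+0.0000, -0.2727, +0.1818]
  T[1,:] = [-0.2857, +0.0000, -0.1429]
  T[2,:] = [-1.0000, -1.0000, +0.0000]
|roots of det(T-λI)|: 0.2895, 0.2118, 0.2118.
ρ = 0.2895; 0.2895 < 1 ⇒ converges.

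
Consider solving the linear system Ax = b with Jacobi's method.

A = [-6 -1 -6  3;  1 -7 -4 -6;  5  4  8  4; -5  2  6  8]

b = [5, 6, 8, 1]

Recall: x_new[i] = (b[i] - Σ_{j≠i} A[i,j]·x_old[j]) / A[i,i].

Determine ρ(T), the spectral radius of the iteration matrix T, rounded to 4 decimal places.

1.2986

Let D = diag(-6, -7, 8, 8); L, U the strict triangles.
Jacobi: T = -D⁻¹(L+U), T[2,0] = -(5)/(8) = -0.6250; T[2,2] = 0.
  T[0,:] = [+0.0000  -0.1667  -1.0000  +0.5000]
  T[1,:] = [+0.1429  +0.0000  -0.5714  -0.8571]
  T[2,:] = [-0.6250  -0.5000  +0.0000  -0.5000]
  T[3,:] = [+0.6250  -0.2500  -0.7500  +0.0000]
eigenvalue magnitudes: 1.2986, 1.0719, 0.7119, 0.4851.
spectral radius ρ = 1.2986; 1.2986 > 1, so it fails to converge.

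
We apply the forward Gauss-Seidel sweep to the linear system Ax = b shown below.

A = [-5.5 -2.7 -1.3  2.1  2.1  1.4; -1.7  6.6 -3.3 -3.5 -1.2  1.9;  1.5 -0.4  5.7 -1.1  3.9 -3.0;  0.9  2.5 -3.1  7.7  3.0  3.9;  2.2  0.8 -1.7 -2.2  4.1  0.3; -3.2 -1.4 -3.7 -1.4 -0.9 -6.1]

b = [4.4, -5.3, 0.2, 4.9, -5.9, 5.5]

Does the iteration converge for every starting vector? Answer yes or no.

no

Diagonal D = diag(-5.5, 6.6, 5.7, 7.7, 4.1, -6.1); L, U strict lower/upper.
T_GS = -(D+L)⁻¹U: row 0 first, T[0,4] = -(2.1)/(-5.5) = +0.3818; later rows by forward substitution.
  T[0,:] = [+0.0000, -0.4909, -0.2364, +0.3818, +0.3818, +0.2545]
  T[1,:] = [+0.0000, -0.1264, +0.4391, +0.6287, +0.2802, -0.2223]
  T[2,:] = [+0.0000, +0.1203, +0.0930, +0.1366, -0.7650, +0.4437]
  T[3,:] = [+0.0000, +0.1469, -0.0775, -0.1937, -0.8332, -0.2854]
  T[4,:] = [+0.0000, +0.4168, +0.0381, -0.3748, -1.0238, -0.1355]
  T[5,:] = [+0.0000, +0.1184, -0.0210, -0.3277, +0.5417, -0.2662]
moduli |λ_i(T)| = 1.5306, 0.3289, 0.3289, 0.2178, 0.0196, 0.0000.
ρ(T) = max|λ| = 1.5306; 1.5306 > 1 ⇒ diverges.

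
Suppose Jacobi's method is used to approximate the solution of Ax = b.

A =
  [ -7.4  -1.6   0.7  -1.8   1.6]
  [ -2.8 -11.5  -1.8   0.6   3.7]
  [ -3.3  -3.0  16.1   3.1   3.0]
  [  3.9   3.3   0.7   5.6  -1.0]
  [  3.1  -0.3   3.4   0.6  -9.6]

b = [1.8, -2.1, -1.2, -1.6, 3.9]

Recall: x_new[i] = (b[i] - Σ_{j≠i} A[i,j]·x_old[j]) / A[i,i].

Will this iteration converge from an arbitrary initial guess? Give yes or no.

yes

A = D + L + U where D = diag(-7.4, -11.5, 16.1, 5.6, -9.6).
Jacobi T = -D⁻¹(L+U): T[3,1] = -(3.3)/(5.6) = -0.5893; T[3,3] = 0.
  T[0,:] = [+0.0000, -0.2162, +0.0946, -0.2432, +0.2162]
  T[1,:] = [-0.2435, +0.0000, -0.1565, +0.0522, +0.3217]
  T[2,:] = [+0.2050, +0.1863, +0.0000, -0.1925, -0.1863]
  T[3,:] = [-0.6964, -0.5893, -0.1250, +0.0000, +0.1786]
  T[4,:] = [+0.3229, -0.0312, +0.3542, +0.0625, +0.0000]
|λ(T)| sorted: 0.6457, 0.4981, 0.3581, 0.3581, 0.0455.
ρ(T) = max|λ| = 0.6457; 0.6457 < 1, so it converges for any x₀.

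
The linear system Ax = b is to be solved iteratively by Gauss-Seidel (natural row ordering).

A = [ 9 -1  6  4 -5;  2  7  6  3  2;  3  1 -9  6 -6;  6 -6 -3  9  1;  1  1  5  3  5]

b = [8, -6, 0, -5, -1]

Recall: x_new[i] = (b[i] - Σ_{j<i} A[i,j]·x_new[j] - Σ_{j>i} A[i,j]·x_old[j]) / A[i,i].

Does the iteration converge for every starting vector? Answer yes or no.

no

Split A = D + L + U, D = diag(9, 7, -9, 9, 5).
GS T = -(D+L)⁻¹U: row 0 first, T[0,1] = -(-1)/(9) = +0.1111; later rows by forward substitution.
  T[0,:] = [+0.0000  +0.1111  -0.6667  -0.4444  +0.5556]
  T[1,:] = [+0.0000  -0.0317  -0.6667  -0.3016  -0.4444]
  T[2,:] = [+0.0000  +0.0335  -0.2963  +0.4850  -0.5309]
  T[3,:] = [+0.0000  -0.0841  -0.0988  +0.2569  -0.9547]
  T[4,:] = [+0.0000  +0.0011  +0.6222  -0.4899  +1.0815]
|roots of det(T-λI)|: 1.1439, 0.3705, 0.2503, 0.0133, 0.0000.
spectral radius ρ = 1.1439; 1.1439 > 1, so it fails to converge.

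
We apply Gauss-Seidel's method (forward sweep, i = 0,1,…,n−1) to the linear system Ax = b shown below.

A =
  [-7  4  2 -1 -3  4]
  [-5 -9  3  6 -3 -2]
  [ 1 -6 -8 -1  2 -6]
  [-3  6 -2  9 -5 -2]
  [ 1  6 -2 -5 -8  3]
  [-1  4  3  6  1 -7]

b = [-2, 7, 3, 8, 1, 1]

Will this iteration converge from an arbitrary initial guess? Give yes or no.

no

Let D = diag(-7, -9, -8, 9, -8, -7); L, U the strict triangles.
GS T = -(D+L)⁻¹U: row 0 first, T[0,5] = -(4)/(-7) = +0.5714; later rows by forward substitution.
  T[0,:] = [+0.0000  +0.5714  +0.2857  -0.1429  -0.4286  +0.5714]
  T[1,:] = [+0.0000  -0.3175  +0.1746  +0.7460  -0.0952  -0.5397]
  T[2,:] = [+0.0000  +0.3095  -0.0952  -0.7024  +0.2679  -0.2738]
  T[3,:] = [+0.0000  +0.4709  -0.0423  -0.7011  +0.5357  +0.7116]
  T[4,:] = [+0.0000  -0.5384  +0.2169  +1.1554  -0.5268  -0.3347]
  T[5,:] = [+0.0000  +0.1963  +0.0128  -0.2902  +0.5055  +0.0548]
eigenvalue magnitudes: 1.3472, 0.6134, 0.1969, 0.1969, 0.0221, 0.0000.
ρ(T) = max|λ| = 1.3472; 1.3472 > 1 ⇒ diverges.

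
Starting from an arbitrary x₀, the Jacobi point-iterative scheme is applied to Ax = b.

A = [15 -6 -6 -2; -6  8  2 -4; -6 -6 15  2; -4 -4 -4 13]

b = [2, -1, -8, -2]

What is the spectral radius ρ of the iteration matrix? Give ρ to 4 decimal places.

A = D + L + U where D = diag(15, 8, 15, 13).
Jacobi: T = -D⁻¹(L+U), T[0,2] = -(-6)/(15) = +0.4000; T[0,0] = 0.
  T[0,:] = [+0.0000, +0.4000, +0.4000, +0.1333]
  T[1,:] = [+0.7500, +0.0000, -0.2500, +0.5000]
  T[2,:] = [+0.4000, +0.4000, +0.0000, -0.1333]
  T[3,:] = [+0.3077, +0.3077, +0.3077, +0.0000]
eigenvalue magnitudes: 0.9116, 0.4000, 0.3354, 0.3354.
ρ(T) = max|λ| = 0.9116; 0.9116 < 1 ⇒ converges.

0.9116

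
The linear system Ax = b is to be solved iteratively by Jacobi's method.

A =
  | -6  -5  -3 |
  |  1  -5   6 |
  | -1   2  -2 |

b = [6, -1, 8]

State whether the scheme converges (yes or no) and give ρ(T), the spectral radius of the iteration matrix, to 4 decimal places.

no, ρ = 1.2648

Split A = D + L + U, D = diag(-6, -5, -2).
Jacobi: T = -D⁻¹(L+U), T[1,0] = -(1)/(-5) = +0.2000; T[1,1] = 0.
  T[0,:] = [+0.0000 -0.8333 -0.5000]
  T[1,:] = [+0.2000 +0.0000 +1.2000]
  T[2,:] = [-0.5000 +1.0000 +0.0000]
moduli |λ_i(T)| = 1.2648, 0.9216, 0.3432.
spectral radius ρ = 1.2648; 1.2648 > 1 ⇒ diverges.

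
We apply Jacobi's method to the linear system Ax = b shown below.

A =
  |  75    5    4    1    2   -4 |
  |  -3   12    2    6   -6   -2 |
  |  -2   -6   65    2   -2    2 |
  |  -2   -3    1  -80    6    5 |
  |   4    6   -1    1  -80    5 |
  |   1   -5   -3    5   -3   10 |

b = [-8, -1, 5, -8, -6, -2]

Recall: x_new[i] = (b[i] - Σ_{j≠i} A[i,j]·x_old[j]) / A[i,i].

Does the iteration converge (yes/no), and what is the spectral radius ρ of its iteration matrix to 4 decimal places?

Write A = D+L+U with D = diag(75, 12, 65, -80, -80, 10).
Jacobi: T = -D⁻¹(L+U), T[4,2] = -(-1)/(-80) = -0.0125; T[4,4] = 0.
  T[0,:] = [+0.0000 -0.0667 -0.0533 -0.0133 -0.0267 +0.0533]
  T[1,:] = [+0.2500 +0.0000 -0.1667 -0.5000 +0.5000 +0.1667]
  T[2,:] = [+0.0308 +0.0923 +0.0000 -0.0308 +0.0308 -0.0308]
  T[3,:] = [-0.0250 -0.0375 +0.0125 +0.0000 +0.0750 +0.0625]
  T[4,:] = [+0.0500 +0.0750 -0.0125 +0.0125 +0.0000 +0.0625]
  T[5,:] = [-0.1000 +0.5000 +0.3000 -0.5000 +0.3000 +0.0000]
eigenvalue magnitudes: 0.3434, 0.2611, 0.1994, 0.1994, 0.1215, 0.0187.
ρ = 0.3434; 0.3434 < 1 ⇒ converges.

yes, ρ = 0.3434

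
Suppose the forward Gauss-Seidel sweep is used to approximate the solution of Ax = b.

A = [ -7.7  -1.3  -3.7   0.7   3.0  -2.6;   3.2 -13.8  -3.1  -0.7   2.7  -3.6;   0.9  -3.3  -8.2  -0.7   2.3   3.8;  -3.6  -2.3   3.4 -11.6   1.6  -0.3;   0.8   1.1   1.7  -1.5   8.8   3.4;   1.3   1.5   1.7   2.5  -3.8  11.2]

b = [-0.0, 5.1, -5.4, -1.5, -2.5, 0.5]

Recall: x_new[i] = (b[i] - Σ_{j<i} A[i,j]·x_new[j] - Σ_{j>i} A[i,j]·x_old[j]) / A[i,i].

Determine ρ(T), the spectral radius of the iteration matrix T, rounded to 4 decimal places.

Let D = diag(-7.7, -13.8, -8.2, -11.6, 8.8, 11.2); L, U the strict triangles.
Gauss-Seidel: T = -(D+L)⁻¹U, row 0 first, T[0,2] = -(-3.7)/(-7.7) = -0.4805; later rows by forward substitution.
  T[0,:] = [+0.0000  -0.1688  -0.4805  +0.0909  +0.3896  -0.3377]
  T[1,:] = [+0.0000  -0.0391  -0.3361  -0.0296  +0.2860  -0.3392]
  T[2,:] = [+0.0000  -0.0028  +0.0825  -0.0635  +0.2082  +0.5628]
  T[3,:] = [+0.0000  +0.0593  +0.2399  -0.0409  +0.0213  +0.3112]
  T[4,:] = [+0.0000  +0.0309  +0.1107  +0.0007  -0.1077  -0.3690]
  T[5,:] = [+0.0000  +0.0225  +0.0722  +0.0124  -0.1564  -0.1955]
|λ(T)| sorted: 0.5244, 0.0846, 0.0801, 0.0751, 0.0751, 0.0000.
ρ(T) = max|λ| = 0.5244; 0.5244 < 1 ⇒ converges.

0.5244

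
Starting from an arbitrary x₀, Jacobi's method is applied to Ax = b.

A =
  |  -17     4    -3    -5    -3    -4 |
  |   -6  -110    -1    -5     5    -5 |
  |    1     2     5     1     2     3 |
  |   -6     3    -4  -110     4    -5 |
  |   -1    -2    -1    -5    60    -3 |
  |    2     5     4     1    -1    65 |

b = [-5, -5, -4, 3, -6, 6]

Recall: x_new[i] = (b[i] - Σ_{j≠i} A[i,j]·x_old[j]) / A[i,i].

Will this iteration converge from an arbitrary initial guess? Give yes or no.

yes

Diagonal D = diag(-17, -110, 5, -110, 60, 65); L, U strict lower/upper.
Jacobi: T = -D⁻¹(L+U), T[0,1] = -(4)/(-17) = +0.2353; T[0,0] = 0.
  T[0,:] = [+0.0000 +0.2353 -0.1765 -0.2941 -0.1765 -0.2353]
  T[1,:] = [-0.0545 +0.0000 -0.0091 -0.0455 +0.0455 -0.0455]
  T[2,:] = [-0.2000 -0.4000 +0.0000 -0.2000 -0.4000 -0.6000]
  T[3,:] = [-0.0545 +0.0273 -0.0364 +0.0000 +0.0364 -0.0455]
  T[4,:] = [+0.0167 +0.0333 +0.0167 +0.0833 +0.0000 +0.0500]
  T[5,:] = [-0.0308 -0.0769 -0.0615 -0.0154 +0.0154 +0.0000]
|λ(T)| sorted: 0.3593, 0.2016, 0.1300, 0.0666, 0.0666, 0.0421.
ρ(T) = max|λ| = 0.3593; 0.3593 < 1 ⇒ converges.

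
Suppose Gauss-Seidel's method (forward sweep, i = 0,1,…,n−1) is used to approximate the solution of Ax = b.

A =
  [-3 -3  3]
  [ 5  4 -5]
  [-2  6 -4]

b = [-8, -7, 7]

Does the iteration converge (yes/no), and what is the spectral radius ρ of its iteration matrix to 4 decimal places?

no, ρ = 1.2500

A = D + L + U where D = diag(-3, 4, -4).
Gauss-Seidel: T = -(D+L)⁻¹U, row 0 first, T[0,1] = -(-3)/(-3) = -1.0000; later rows by forward substitution.
  T[0,:] = [+0.0000 -1.0000 +1.0000]
  T[1,:] = [+0.0000 +1.2500 +0.0000]
  T[2,:] = [+0.0000 +2.3750 -0.5000]
moduli |λ_i(T)| = 1.2500, 0.5000, 0.0000.
ρ = 1.2500; 1.2500 > 1: divergent.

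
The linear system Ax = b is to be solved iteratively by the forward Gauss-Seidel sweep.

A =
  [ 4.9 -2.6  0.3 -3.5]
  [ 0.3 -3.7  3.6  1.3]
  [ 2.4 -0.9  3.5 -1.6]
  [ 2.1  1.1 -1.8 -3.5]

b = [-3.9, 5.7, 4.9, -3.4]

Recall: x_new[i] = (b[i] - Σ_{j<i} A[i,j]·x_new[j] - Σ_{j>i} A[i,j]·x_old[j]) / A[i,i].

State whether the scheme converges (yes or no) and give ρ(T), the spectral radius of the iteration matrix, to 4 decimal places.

yes, ρ = 0.7012

Write A = D+L+U with D = diag(4.9, -3.7, 3.5, -3.5).
T_GS = -(D+L)⁻¹U: row 0 first, T[0,3] = -(-3.5)/(4.9) = +0.7143; later rows by forward substitution.
  T[0,:] = [+0.0000, +0.5306, -0.0612, +0.7143]
  T[1,:] = [+0.0000, +0.0430, +0.9680, +0.4093]
  T[2,:] = [+0.0000, -0.3528, +0.2909, +0.0726]
  T[3,:] = [+0.0000, +0.5133, +0.1179, +0.5199]
|eigenvalues of T|: 0.7012, 0.4494, 0.4494, 0.0000.
ρ = 0.7012; 0.7012 < 1: convergent.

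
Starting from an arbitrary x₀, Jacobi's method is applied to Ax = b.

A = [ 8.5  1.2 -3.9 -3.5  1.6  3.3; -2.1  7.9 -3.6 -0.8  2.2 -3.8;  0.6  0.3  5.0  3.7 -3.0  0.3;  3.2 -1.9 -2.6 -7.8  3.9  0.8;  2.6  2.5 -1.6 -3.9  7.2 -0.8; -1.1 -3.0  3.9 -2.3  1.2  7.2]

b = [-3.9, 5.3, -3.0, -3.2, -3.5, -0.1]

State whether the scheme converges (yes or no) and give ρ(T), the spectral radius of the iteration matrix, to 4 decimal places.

A = D + L + U where D = diag(8.5, 7.9, 5, -7.8, 7.2, 7.2).
T_J = -D⁻¹(L+U): T[2,5] = -(0.3)/(5) = -0.0600; T[2,2] = 0.
  T[0,:] = [+0.0000  -0.1412  +0.4588  +0.4118  -0.1882  -0.3882]
  T[1,:] = [+0.2658  +0.0000  +0.4557  +0.1013  -0.2785  +0.4810]
  T[2,:] = [-0.1200  -0.0600  +0.0000  -0.7400  +0.6000  -0.0600]
  T[3,:] = [+0.4103  -0.2436  -0.3333  +0.0000  +0.5000  +0.1026]
  T[4,:] = [-0.3611  -0.3472  +0.2222  +0.5417  +0.0000  +0.1111]
  T[5,:] = [+0.1528  +0.4167  -0.5417  +0.3194  -0.1667  +0.0000]
|eigenvalues of T|: 1.1674, 0.6842, 0.6842, 0.6368, 0.5940, 0.2172.
ρ(T) = max|λ| = 1.1674; 1.1674 > 1, so it fails to converge.

no, ρ = 1.1674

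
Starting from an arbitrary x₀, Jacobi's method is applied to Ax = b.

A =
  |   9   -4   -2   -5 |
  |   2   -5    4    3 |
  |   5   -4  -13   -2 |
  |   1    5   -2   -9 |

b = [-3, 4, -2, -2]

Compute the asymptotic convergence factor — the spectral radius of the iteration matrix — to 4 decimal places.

0.8543

Write A = D+L+U with D = diag(9, -5, -13, -9).
Jacobi: T = -D⁻¹(L+U), T[1,3] = -(3)/(-5) = +0.6000; T[1,1] = 0.
  T[0,:] = [+0.0000 +0.4444 +0.2222 +0.5556]
  T[1,:] = [+0.4000 +0.0000 +0.8000 +0.6000]
  T[2,:] = [+0.3846 -0.3077 +0.0000 -0.1538]
  T[3,:] = [+0.1111 +0.5556 -0.2222 +0.0000]
moduli |λ_i(T)| = 0.8543, 0.5260, 0.3328, 0.3328.
ρ(T) = max|λ| = 0.8543; 0.8543 < 1 ⇒ converges.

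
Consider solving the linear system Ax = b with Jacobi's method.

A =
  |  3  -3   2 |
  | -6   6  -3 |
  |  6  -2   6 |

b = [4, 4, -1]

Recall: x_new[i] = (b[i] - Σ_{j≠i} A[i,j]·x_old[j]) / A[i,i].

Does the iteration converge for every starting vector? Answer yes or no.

no

A = D + L + U where D = diag(3, 6, 6).
Jacobi T = -D⁻¹(L+U): T[0,1] = -(-3)/(3) = +1.0000; T[0,0] = 0.
  T[0,:] = [+0.0000 +1.0000 -0.6667]
  T[1,:] = [+1.0000 +0.0000 +0.5000]
  T[2,:] = [-1.0000 +0.3333 +0.0000]
eigenvalue magnitudes: 1.5194, 1.0788, 0.4406.
ρ(T) = max|λ| = 1.5194; 1.5194 > 1 ⇒ diverges.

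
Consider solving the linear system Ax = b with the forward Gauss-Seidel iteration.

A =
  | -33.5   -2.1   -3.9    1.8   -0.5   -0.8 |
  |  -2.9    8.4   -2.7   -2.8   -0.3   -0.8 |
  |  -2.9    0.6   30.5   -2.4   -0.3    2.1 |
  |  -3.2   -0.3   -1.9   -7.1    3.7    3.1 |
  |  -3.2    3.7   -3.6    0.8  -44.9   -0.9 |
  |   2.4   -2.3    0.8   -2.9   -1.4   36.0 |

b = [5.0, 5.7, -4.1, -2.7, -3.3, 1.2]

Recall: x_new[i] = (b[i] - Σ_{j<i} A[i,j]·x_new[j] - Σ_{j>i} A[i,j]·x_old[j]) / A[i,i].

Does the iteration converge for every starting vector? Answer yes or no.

yes

Write A = D+L+U with D = diag(-33.5, 8.4, 30.5, -7.1, -44.9, 36).
GS T = -(D+L)⁻¹U: row 0 first, T[0,4] = -(-0.5)/(-33.5) = -0.0149; later rows by forward substitution.
  T[0,:] = [+0.0000  -0.0627  -0.1164  +0.0537  -0.0149  -0.0239]
  T[1,:] = [+0.0000  -0.0216  +0.2812  +0.3519  +0.0306  +0.0870]
  T[2,:] = [+0.0000  -0.0055  -0.0166  +0.0769  +0.0078  -0.0728]
  T[3,:] = [+0.0000  +0.0306  +0.0450  -0.0597  +0.5245  +0.4632]
  T[4,:] = [+0.0000  +0.0037  +0.0336  +0.0179  +0.0123  +0.0029]
  T[5,:] = [+0.0000  +0.0055  +0.0310  +0.0131  +0.0455  +0.0462]
eigenvalue magnitudes: 0.2080, 0.1325, 0.1325, 0.0311, 0.0097, 0.0000.
ρ(T) = max|λ| = 0.2080; 0.2080 < 1 ⇒ converges.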